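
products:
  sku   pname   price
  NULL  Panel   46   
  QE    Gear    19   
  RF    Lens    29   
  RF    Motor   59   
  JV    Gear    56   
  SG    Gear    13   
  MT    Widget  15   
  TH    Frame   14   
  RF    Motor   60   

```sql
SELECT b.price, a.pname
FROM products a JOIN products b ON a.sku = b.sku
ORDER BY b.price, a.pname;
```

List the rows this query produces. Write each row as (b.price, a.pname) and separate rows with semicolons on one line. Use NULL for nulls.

(13, Gear); (14, Frame); (15, Widget); (19, Gear); (29, Lens); (29, Motor); (29, Motor); (56, Gear); (59, Lens); (59, Motor); (59, Motor); (60, Lens); (60, Motor); (60, Motor)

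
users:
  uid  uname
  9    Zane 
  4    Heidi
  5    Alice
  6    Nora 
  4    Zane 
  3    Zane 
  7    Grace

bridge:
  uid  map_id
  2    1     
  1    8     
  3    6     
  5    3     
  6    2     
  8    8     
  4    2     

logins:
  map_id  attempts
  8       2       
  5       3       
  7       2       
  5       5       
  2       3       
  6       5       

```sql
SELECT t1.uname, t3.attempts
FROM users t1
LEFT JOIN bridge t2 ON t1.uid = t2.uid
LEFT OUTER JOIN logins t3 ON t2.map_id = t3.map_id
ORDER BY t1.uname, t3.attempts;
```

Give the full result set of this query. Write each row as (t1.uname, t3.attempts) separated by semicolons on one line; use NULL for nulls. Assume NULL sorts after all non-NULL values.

(Alice, NULL); (Grace, NULL); (Heidi, 3); (Nora, 3); (Zane, 3); (Zane, 5); (Zane, NULL)

Joins associate left-to-right: users LEFT JOIN bridge on uid gives 7 intermediate row(s).
Then LEFT JOIN `logins t3` on map_id: each of those 7 rows is kept; rows whose t2.map_id has no match in t3 get NULL for t3's columns.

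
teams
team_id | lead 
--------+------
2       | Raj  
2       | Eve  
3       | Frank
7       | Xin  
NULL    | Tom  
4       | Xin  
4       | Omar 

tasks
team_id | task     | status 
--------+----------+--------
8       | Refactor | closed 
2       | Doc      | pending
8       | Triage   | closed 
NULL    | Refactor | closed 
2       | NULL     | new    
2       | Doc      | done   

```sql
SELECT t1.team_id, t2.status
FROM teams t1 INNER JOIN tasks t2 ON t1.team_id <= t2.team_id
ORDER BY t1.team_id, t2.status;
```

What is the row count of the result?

18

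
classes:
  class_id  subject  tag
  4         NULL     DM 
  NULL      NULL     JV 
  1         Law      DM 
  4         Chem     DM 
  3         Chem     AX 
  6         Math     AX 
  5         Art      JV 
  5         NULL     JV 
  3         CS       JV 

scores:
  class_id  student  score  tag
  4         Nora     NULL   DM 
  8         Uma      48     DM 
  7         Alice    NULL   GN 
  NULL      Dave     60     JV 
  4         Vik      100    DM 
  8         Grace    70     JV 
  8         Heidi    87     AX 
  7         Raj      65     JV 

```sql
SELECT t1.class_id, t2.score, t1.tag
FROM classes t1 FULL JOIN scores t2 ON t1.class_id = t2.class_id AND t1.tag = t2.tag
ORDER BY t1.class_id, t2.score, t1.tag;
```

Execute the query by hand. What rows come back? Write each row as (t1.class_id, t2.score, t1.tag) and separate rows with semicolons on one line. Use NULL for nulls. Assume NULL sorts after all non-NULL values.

(1, NULL, DM); (3, NULL, AX); (3, NULL, JV); (4, 100, DM); (4, 100, DM); (4, NULL, DM); (4, NULL, DM); (5, NULL, JV); (5, NULL, JV); (6, NULL, AX); (NULL, 48, NULL); (NULL, 60, NULL); (NULL, 65, NULL); (NULL, 70, NULL); (NULL, 87, NULL); (NULL, NULL, JV); (NULL, NULL, NULL)

FULL OUTER JOIN keeps every row from both sides; unmatched rows get NULL for the other side's columns.
Matching on t1.class_id = t2.class_id AND t1.tag = t2.tag. A NULL in a compared column never satisfies the condition.
- t1 row (class_id=4, tag=DM): matches 2 t2 row(s) → 2 output row(s).
- t1 row (class_id=NULL, tag=JV): no match → kept, t2 columns NULL.
- t1 row (class_id=1, tag=DM): no match → kept, t2 columns NULL.
- t1 row (class_id=4, tag=DM): matches 2 t2 row(s) → 2 output row(s).
- t1 row (class_id=3, tag=AX): no match → kept, t2 columns NULL.
- t1 row (class_id=6, tag=AX): no match → kept, t2 columns NULL.
- t1 row (class_id=5, tag=JV): no match → kept, t2 columns NULL.
- t1 row (class_id=5, tag=JV): no match → kept, t2 columns NULL.
- t1 row (class_id=3, tag=JV): no match → kept, t2 columns NULL.
- plus 6 unmatched t2 row(s), each kept with NULL t1 columns.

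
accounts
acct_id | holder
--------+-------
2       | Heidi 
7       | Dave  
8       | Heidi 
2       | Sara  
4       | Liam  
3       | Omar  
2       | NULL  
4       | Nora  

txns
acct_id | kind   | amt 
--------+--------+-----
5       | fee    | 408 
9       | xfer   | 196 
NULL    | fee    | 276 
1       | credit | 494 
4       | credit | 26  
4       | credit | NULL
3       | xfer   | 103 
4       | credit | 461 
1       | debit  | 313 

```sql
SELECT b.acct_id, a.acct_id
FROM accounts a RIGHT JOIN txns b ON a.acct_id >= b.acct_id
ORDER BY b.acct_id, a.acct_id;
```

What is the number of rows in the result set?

37

RIGHT JOIN keeps every row from `txns`; unmatched rows get NULL for `accounts`'s columns.
Matching on a.acct_id >= b.acct_id. A NULL in a compared column never satisfies the condition.
Matched pairs: 35; unmatched b rows kept: 2.
Total: 35 matched + 2 padded = 37 rows.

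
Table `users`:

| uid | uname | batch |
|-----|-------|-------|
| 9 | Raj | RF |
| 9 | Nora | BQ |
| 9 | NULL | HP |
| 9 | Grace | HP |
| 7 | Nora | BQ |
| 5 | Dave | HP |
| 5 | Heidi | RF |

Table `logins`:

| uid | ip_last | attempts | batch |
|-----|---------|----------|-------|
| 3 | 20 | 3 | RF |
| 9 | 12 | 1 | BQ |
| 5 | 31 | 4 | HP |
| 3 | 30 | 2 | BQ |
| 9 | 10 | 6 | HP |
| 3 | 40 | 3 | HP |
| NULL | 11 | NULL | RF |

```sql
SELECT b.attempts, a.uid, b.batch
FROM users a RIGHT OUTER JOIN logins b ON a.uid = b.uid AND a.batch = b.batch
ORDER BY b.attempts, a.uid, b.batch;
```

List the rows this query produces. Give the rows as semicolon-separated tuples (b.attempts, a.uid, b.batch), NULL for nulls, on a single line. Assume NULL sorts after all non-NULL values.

RIGHT JOIN keeps every row from `logins`; unmatched rows get NULL for `users`'s columns.
Matching on a.uid = b.uid AND a.batch = b.batch. A NULL in a compared column never satisfies the condition.
Matched pairs: 4; unmatched b rows kept: 4.

(1, 9, BQ); (2, NULL, BQ); (3, NULL, HP); (3, NULL, RF); (4, 5, HP); (6, 9, HP); (6, 9, HP); (NULL, NULL, RF)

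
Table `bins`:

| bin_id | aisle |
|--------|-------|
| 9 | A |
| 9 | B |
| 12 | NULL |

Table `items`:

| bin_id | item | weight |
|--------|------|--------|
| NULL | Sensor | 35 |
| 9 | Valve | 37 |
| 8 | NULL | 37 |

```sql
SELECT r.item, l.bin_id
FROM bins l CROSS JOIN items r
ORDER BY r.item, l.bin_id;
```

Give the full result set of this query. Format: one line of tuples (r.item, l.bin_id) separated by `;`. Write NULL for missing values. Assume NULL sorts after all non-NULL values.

CROSS JOIN pairs every row of `bins` with every row of `items`: 3 × 3 = 9 rows.

(Sensor, 9); (Sensor, 9); (Sensor, 12); (Valve, 9); (Valve, 9); (Valve, 12); (NULL, 9); (NULL, 9); (NULL, 12)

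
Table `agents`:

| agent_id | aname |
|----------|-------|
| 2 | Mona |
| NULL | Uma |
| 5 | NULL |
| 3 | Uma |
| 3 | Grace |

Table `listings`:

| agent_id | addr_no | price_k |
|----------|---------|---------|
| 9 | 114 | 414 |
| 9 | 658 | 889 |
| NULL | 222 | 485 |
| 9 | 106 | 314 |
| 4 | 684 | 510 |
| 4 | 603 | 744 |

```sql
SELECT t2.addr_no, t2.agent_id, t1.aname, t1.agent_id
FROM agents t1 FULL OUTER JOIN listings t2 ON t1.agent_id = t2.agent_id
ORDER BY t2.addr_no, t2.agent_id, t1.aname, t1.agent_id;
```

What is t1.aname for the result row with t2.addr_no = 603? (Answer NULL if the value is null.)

NULL

FULL OUTER JOIN keeps every row from both sides; unmatched rows get NULL for the other side's columns.
Matching on t1.agent_id = t2.agent_id. A NULL in a compared column never satisfies the condition.
- t1[0] agent_id=2 → no match; kept with NULLs on the t2 side.
- t1[1] agent_id=NULL → no match; kept with NULLs on the t2 side.
- t1[2] agent_id=5 → no match; kept with NULLs on the t2 side.
- t1[3] agent_id=3 → no match; kept with NULLs on the t2 side.
- t1[4] agent_id=3 → no match; kept with NULLs on the t2 side.
- 6 t2 row(s) had no t1 match → kept, t1 columns NULL.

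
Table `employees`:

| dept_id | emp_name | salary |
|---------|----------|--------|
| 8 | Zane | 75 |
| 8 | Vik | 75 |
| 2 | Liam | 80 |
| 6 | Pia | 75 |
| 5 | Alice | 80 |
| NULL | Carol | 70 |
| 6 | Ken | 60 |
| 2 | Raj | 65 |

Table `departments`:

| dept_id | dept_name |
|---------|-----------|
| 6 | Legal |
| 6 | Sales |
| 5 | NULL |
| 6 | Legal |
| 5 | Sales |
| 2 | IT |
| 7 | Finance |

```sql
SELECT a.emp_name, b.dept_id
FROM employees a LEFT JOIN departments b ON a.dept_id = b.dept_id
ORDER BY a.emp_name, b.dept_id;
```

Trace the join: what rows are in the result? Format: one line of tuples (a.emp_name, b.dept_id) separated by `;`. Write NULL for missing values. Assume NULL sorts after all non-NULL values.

(Alice, 5); (Alice, 5); (Carol, NULL); (Ken, 6); (Ken, 6); (Ken, 6); (Liam, 2); (Pia, 6); (Pia, 6); (Pia, 6); (Raj, 2); (Vik, NULL); (Zane, NULL)

LEFT JOIN keeps every row from `employees`; unmatched rows get NULL for `departments`'s columns.
Matching on a.dept_id = b.dept_id. A NULL in a compared column never satisfies the condition.
- dept_id=8: no b row matches, row kept with b columns NULL.
- dept_id=8: no b row matches, row kept with b columns NULL.
- dept_id=2: 1 matching b row(s), so 1 row(s) emitted.
- dept_id=6: 3 matching b row(s), so 3 row(s) emitted.
- dept_id=5: 2 matching b row(s), so 2 row(s) emitted.
- dept_id=NULL: no b row matches, row kept with b columns NULL.
- dept_id=6: 3 matching b row(s), so 3 row(s) emitted.
- dept_id=2: 1 matching b row(s), so 1 row(s) emitted.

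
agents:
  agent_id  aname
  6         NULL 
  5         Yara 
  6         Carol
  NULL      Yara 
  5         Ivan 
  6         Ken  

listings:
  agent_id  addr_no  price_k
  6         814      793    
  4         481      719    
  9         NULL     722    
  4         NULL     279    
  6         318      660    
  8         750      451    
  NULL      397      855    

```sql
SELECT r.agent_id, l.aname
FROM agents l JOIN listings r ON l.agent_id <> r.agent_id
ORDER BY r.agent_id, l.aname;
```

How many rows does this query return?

INNER JOIN keeps only pairs where the ON condition holds.
Matching on l.agent_id <> r.agent_id. A NULL in a compared column never satisfies the condition.
- l (agent_id=6) pairs with 4 row(s) of r.
- l (agent_id=5) pairs with 6 row(s) of r.
- l (agent_id=6) pairs with 4 row(s) of r.
- l (agent_id=NULL) has no partner → excluded.
- l (agent_id=5) pairs with 6 row(s) of r.
- l (agent_id=6) pairs with 4 row(s) of r.
Total: 24 rows.

24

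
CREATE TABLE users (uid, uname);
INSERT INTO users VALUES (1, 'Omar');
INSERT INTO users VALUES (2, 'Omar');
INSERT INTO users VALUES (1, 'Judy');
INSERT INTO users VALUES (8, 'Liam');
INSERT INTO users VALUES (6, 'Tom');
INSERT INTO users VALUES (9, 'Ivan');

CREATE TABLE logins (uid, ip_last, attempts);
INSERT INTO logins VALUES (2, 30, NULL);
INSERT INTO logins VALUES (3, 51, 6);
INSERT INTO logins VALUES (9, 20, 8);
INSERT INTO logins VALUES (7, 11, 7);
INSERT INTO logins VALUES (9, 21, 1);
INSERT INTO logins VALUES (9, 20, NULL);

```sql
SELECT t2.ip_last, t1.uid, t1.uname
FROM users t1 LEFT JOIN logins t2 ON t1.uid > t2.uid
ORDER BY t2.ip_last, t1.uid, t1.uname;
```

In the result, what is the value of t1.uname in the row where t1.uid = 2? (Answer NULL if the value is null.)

LEFT JOIN keeps every row from `users`; unmatched rows get NULL for `logins`'s columns.
Matching on t1.uid > t2.uid.
- t1[0] uid=1 → no match; kept with NULLs on the t2 side.
- t1[1] uid=2 → no match; kept with NULLs on the t2 side.
- t1[2] uid=1 → no match; kept with NULLs on the t2 side.
- t1[3] uid=8 → 3 match(es) in t2 → 3 row(s).
- t1[4] uid=6 → 2 match(es) in t2 → 2 row(s).
- t1[5] uid=9 → 3 match(es) in t2 → 3 row(s).

Omar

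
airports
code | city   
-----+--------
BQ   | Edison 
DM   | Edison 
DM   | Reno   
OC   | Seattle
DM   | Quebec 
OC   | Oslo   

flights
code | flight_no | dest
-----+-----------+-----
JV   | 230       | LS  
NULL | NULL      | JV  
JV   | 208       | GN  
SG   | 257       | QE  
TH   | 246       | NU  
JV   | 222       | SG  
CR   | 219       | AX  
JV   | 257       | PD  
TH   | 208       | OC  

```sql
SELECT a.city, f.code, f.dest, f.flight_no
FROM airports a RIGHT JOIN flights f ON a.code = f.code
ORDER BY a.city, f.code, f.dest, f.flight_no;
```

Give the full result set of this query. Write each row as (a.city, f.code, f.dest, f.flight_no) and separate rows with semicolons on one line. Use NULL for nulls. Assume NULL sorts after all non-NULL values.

RIGHT JOIN keeps every row from `flights`; unmatched rows get NULL for `airports`'s columns.
Matching on a.code = f.code. A NULL in a compared column never satisfies the condition.
Matched pairs: 0; unmatched f rows kept: 9.

(NULL, CR, AX, 219); (NULL, JV, GN, 208); (NULL, JV, LS, 230); (NULL, JV, PD, 257); (NULL, JV, SG, 222); (NULL, SG, QE, 257); (NULL, TH, NU, 246); (NULL, TH, OC, 208); (NULL, NULL, JV, NULL)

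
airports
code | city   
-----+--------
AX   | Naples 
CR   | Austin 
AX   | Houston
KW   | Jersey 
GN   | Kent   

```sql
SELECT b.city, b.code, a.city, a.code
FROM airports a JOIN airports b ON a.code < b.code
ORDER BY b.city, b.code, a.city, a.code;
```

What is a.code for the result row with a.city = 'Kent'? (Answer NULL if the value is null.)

INNER JOIN keeps only pairs where the ON condition holds.
Matching on a.code < b.code.
- a[0] code=AX → 3 match(es) in b → 3 row(s).
- a[1] code=CR → 2 match(es) in b → 2 row(s).
- a[2] code=AX → 3 match(es) in b → 3 row(s).
- a[3] code=KW → no match; dropped.
- a[4] code=GN → 1 match(es) in b → 1 row(s).

GN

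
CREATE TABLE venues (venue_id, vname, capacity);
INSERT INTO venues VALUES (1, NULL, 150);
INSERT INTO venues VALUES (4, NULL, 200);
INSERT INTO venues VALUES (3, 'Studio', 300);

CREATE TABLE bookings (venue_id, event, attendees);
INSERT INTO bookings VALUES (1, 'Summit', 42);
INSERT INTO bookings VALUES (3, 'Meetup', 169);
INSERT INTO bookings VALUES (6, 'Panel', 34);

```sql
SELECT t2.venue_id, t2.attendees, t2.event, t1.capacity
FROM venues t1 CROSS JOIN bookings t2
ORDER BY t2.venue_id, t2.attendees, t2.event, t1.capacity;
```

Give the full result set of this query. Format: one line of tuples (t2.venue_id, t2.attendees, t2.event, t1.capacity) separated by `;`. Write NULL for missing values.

CROSS JOIN pairs every row of `venues` with every row of `bookings`: 3 × 3 = 9 rows.
After projecting and ordering:
t2.venue_id | t2.attendees | t2.event | t1.capacity
1 | 42 | Summit | 150
1 | 42 | Summit | 200
1 | 42 | Summit | 300
3 | 169 | Meetup | 150
3 | 169 | Meetup | 200
3 | 169 | Meetup | 300
6 | 34 | Panel | 150
6 | 34 | Panel | 200
6 | 34 | Panel | 300

(1, 42, Summit, 150); (1, 42, Summit, 200); (1, 42, Summit, 300); (3, 169, Meetup, 150); (3, 169, Meetup, 200); (3, 169, Meetup, 300); (6, 34, Panel, 150); (6, 34, Panel, 200); (6, 34, Panel, 300)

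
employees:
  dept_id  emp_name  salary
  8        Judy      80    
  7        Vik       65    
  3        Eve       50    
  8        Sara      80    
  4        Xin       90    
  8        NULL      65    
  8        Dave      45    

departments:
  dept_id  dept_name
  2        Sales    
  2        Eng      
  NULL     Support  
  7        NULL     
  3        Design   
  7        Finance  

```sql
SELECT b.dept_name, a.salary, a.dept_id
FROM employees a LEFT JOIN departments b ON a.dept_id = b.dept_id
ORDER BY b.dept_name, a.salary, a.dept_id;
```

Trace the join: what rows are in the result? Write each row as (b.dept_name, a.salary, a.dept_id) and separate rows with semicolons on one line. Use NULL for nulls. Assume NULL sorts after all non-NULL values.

LEFT JOIN keeps every row from `employees`; unmatched rows get NULL for `departments`'s columns.
Matching on a.dept_id = b.dept_id. A NULL in a compared column never satisfies the condition.
- a row (dept_id=8): no match → kept, b columns NULL.
- a row (dept_id=7): matches 2 b row(s) → 2 output row(s).
- a row (dept_id=3): matches 1 b row(s) → 1 output row(s).
- a row (dept_id=8): no match → kept, b columns NULL.
- a row (dept_id=4): no match → kept, b columns NULL.
- a row (dept_id=8): no match → kept, b columns NULL.
- a row (dept_id=8): no match → kept, b columns NULL.
After projecting and ordering:
b.dept_name | a.salary | a.dept_id
Design | 50 | 3
Finance | 65 | 7
NULL | 45 | 8
NULL | 65 | 7
NULL | 65 | 8
NULL | 80 | 8
NULL | 80 | 8
NULL | 90 | 4

(Design, 50, 3); (Finance, 65, 7); (NULL, 45, 8); (NULL, 65, 7); (NULL, 65, 8); (NULL, 80, 8); (NULL, 80, 8); (NULL, 90, 4)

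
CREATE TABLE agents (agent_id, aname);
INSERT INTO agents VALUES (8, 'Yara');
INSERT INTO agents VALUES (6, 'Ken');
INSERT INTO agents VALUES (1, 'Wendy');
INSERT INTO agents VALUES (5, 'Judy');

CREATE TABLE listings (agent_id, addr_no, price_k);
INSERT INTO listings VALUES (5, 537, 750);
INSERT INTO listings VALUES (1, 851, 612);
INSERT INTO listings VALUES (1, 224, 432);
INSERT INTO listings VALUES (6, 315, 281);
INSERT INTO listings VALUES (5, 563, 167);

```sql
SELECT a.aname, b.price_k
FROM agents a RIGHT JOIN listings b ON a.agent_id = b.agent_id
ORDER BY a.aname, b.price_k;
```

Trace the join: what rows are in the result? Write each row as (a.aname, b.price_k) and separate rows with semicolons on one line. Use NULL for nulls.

(Judy, 167); (Judy, 750); (Ken, 281); (Wendy, 432); (Wendy, 612)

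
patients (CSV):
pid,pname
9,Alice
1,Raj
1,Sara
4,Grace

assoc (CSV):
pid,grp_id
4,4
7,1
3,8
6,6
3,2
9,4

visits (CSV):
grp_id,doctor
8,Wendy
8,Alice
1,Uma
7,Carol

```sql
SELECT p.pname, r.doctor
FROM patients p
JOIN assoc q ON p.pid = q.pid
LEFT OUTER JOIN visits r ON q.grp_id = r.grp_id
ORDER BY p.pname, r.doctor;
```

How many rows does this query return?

Step 1 — p INNER JOIN q on pid → 2 row(s).
Then LEFT JOIN `visits r` on grp_id: each of those 2 rows is kept; rows whose q.grp_id has no match in r get NULL for r's columns.
Result: 2 row(s).

2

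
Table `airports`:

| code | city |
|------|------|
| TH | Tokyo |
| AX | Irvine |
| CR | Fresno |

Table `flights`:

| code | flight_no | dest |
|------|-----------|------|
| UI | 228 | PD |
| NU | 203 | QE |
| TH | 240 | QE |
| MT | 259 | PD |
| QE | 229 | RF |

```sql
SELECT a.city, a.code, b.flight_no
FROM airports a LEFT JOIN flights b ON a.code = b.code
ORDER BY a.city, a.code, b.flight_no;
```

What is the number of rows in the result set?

LEFT JOIN keeps every row from `airports`; unmatched rows get NULL for `flights`'s columns.
Matching on a.code = b.code.
- a row (code=TH): matches 1 b row(s) → 1 output row(s).
- a row (code=AX): no match → kept, b columns NULL.
- a row (code=CR): no match → kept, b columns NULL.
Total: 1 matched + 2 padded = 3 rows.

3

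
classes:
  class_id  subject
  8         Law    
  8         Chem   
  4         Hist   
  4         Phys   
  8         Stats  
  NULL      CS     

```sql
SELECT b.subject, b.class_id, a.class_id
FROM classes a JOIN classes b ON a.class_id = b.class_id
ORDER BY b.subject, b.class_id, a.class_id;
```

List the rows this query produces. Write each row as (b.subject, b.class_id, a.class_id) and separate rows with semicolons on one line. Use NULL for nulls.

INNER JOIN keeps only pairs where the ON condition holds.
Matching on a.class_id = b.class_id. A NULL in a compared column never satisfies the condition.
Matched pairs: 13.

(Chem, 8, 8); (Chem, 8, 8); (Chem, 8, 8); (Hist, 4, 4); (Hist, 4, 4); (Law, 8, 8); (Law, 8, 8); (Law, 8, 8); (Phys, 4, 4); (Phys, 4, 4); (Stats, 8, 8); (Stats, 8, 8); (Stats, 8, 8)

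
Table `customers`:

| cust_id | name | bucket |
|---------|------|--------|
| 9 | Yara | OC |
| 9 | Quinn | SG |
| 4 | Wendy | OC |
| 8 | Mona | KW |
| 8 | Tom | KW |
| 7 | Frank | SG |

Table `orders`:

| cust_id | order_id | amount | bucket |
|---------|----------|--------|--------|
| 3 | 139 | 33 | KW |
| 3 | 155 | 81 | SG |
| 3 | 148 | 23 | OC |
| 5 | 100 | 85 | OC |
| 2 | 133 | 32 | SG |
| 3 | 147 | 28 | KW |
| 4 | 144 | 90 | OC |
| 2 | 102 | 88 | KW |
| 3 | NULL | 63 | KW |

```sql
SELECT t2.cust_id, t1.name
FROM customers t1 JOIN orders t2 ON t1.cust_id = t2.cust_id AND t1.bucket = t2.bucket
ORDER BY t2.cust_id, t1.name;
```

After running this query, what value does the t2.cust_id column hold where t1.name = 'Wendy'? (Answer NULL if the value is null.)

INNER JOIN keeps only pairs where the ON condition holds.
Matching on t1.cust_id = t2.cust_id AND t1.bucket = t2.bucket.
- t1 (cust_id=9, bucket=OC) has no partner → excluded.
- t1 (cust_id=9, bucket=SG) has no partner → excluded.
- t1 (cust_id=4, bucket=OC) pairs with 1 row(s) of t2.
- t1 (cust_id=8, bucket=KW) has no partner → excluded.
- t1 (cust_id=8, bucket=KW) has no partner → excluded.
- t1 (cust_id=7, bucket=SG) has no partner → excluded.

4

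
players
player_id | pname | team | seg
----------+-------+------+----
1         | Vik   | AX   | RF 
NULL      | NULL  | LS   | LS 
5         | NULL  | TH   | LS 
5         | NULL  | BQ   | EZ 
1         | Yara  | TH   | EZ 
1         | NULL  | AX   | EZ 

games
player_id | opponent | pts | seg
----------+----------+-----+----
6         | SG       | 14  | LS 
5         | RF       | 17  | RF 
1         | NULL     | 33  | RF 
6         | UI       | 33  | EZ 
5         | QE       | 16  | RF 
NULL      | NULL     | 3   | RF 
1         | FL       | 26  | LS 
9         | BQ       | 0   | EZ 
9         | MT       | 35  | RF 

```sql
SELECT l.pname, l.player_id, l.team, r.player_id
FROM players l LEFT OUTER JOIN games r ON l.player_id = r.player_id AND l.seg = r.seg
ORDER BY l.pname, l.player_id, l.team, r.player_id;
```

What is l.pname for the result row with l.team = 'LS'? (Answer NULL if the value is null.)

LEFT JOIN keeps every row from `players`; unmatched rows get NULL for `games`'s columns.
Matching on l.player_id = r.player_id AND l.seg = r.seg. A NULL in a compared column never satisfies the condition.
- player_id=1, seg=RF: 1 matching r row(s), so 1 row(s) emitted.
- player_id=NULL, seg=LS: no r row matches, row kept with r columns NULL.
- player_id=5, seg=LS: no r row matches, row kept with r columns NULL.
- player_id=5, seg=EZ: no r row matches, row kept with r columns NULL.
- player_id=1, seg=EZ: no r row matches, row kept with r columns NULL.
- player_id=1, seg=EZ: no r row matches, row kept with r columns NULL.

NULL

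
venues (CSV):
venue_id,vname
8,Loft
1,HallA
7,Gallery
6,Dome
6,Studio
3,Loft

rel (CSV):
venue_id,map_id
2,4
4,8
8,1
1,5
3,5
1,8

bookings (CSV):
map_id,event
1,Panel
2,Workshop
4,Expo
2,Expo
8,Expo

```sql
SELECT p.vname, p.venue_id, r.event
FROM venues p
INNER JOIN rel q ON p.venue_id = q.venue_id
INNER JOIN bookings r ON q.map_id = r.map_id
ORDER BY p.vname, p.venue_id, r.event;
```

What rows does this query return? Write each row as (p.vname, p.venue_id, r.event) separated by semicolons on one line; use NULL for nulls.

Step 1 — p INNER JOIN q on venue_id → 4 row(s).
Then INNER JOIN `bookings r` on map_id: keep only rows whose q.map_id appears in r.

(HallA, 1, Expo); (Loft, 8, Panel)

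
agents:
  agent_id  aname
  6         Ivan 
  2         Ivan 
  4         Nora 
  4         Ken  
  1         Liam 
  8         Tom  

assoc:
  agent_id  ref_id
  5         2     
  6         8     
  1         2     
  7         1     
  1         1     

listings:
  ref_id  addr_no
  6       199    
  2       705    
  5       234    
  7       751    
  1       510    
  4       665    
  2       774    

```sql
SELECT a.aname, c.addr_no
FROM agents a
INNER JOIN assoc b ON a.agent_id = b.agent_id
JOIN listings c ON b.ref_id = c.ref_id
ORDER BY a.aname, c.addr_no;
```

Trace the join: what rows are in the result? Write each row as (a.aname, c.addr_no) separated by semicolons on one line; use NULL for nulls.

Evaluate left to right. First `agents a INNER JOIN assoc b` on agent_id: 3 row(s).
Then INNER JOIN `listings c` on ref_id: keep only rows whose b.ref_id appears in c.

(Liam, 510); (Liam, 705); (Liam, 774)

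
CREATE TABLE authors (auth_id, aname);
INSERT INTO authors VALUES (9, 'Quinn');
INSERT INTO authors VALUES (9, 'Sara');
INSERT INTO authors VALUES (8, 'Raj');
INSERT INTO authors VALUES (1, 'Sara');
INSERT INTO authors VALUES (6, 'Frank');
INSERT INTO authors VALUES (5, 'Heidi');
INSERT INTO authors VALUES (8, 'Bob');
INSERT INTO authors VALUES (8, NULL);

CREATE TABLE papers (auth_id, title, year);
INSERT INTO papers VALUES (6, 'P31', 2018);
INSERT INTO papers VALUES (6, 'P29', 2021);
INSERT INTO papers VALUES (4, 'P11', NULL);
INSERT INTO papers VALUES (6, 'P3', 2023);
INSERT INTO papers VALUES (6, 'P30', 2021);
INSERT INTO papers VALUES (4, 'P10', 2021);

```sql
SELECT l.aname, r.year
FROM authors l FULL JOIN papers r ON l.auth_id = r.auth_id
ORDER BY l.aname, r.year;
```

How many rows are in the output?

13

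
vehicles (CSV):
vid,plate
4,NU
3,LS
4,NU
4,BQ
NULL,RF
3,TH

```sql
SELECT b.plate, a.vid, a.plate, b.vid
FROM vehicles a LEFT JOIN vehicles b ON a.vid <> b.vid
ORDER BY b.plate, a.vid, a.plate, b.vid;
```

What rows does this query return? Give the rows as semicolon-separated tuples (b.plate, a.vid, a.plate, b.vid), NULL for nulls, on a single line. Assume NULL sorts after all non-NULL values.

(BQ, 3, LS, 4); (BQ, 3, TH, 4); (LS, 4, BQ, 3); (LS, 4, NU, 3); (LS, 4, NU, 3); (NU, 3, LS, 4); (NU, 3, LS, 4); (NU, 3, TH, 4); (NU, 3, TH, 4); (TH, 4, BQ, 3); (TH, 4, NU, 3); (TH, 4, NU, 3); (NULL, NULL, RF, NULL)

LEFT JOIN keeps every row from `vehicles a`; unmatched rows get NULL for `vehicles b`'s columns.
Matching on a.vid <> b.vid. A NULL in a compared column never satisfies the condition.
Matched pairs: 12; unmatched a rows kept: 1.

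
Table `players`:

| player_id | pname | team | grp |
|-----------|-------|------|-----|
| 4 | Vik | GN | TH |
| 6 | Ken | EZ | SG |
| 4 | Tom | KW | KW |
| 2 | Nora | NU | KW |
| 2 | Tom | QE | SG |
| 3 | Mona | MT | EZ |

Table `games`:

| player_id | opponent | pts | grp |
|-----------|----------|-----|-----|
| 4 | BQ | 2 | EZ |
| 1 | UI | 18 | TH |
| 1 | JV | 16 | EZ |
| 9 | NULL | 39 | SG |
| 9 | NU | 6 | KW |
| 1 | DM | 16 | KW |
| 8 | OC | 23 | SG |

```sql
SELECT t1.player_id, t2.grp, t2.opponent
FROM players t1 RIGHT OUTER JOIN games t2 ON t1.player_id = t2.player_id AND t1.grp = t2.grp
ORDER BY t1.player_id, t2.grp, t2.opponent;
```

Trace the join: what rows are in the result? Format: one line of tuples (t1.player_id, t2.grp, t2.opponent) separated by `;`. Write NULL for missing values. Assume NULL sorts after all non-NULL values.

RIGHT JOIN keeps every row from `games`; unmatched rows get NULL for `players`'s columns.
Matching on t1.player_id = t2.player_id AND t1.grp = t2.grp.
- t1[0] player_id=4, grp=TH → no match.
- t1[1] player_id=6, grp=SG → no match.
- t1[2] player_id=4, grp=KW → no match.
- t1[3] player_id=2, grp=KW → no match.
- t1[4] player_id=2, grp=SG → no match.
- t1[5] player_id=3, grp=EZ → no match.
- plus 7 unmatched t2 row(s), each kept with NULL t1 columns.
After projecting and ordering:
t1.player_id | t2.grp | t2.opponent
NULL | EZ | BQ
NULL | EZ | JV
NULL | KW | DM
NULL | KW | NU
NULL | SG | OC
NULL | SG | NULL
NULL | TH | UI

(NULL, EZ, BQ); (NULL, EZ, JV); (NULL, KW, DM); (NULL, KW, NU); (NULL, SG, OC); (NULL, SG, NULL); (NULL, TH, UI)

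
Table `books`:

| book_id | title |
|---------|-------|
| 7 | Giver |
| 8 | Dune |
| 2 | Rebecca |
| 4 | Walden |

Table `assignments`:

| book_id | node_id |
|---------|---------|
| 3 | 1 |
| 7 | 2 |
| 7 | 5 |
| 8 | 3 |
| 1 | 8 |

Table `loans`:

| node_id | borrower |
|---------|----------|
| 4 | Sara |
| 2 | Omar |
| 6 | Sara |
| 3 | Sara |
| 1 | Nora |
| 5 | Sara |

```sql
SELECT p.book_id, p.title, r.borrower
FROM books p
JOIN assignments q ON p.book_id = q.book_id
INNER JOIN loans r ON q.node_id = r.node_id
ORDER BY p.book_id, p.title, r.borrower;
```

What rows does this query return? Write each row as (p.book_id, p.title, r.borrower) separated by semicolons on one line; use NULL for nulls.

Joins associate left-to-right: books INNER JOIN assignments on book_id gives 3 intermediate row(s).
Then INNER JOIN `loans r` on node_id: keep only rows whose q.node_id appears in r.

(7, Giver, Omar); (7, Giver, Sara); (8, Dune, Sara)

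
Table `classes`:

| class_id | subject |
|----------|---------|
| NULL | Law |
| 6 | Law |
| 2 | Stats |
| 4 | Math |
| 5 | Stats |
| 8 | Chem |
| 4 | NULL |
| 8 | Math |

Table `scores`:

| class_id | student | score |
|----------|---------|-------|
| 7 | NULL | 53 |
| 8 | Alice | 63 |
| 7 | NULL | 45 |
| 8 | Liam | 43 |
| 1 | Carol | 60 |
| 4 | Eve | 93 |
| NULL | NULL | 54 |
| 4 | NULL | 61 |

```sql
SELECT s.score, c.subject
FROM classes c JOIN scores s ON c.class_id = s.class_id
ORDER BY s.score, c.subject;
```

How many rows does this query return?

8

INNER JOIN keeps only pairs where the ON condition holds.
Matching on c.class_id = s.class_id. A NULL in a compared column never satisfies the condition.
- class_id=NULL: no matching s row, dropped.
- class_id=6: no matching s row, dropped.
- class_id=2: no matching s row, dropped.
- class_id=4: 2 matching s row(s), so 2 row(s) emitted.
- class_id=5: no matching s row, dropped.
- class_id=8: 2 matching s row(s), so 2 row(s) emitted.
- class_id=4: 2 matching s row(s), so 2 row(s) emitted.
- class_id=8: 2 matching s row(s), so 2 row(s) emitted.
Total: 8 rows.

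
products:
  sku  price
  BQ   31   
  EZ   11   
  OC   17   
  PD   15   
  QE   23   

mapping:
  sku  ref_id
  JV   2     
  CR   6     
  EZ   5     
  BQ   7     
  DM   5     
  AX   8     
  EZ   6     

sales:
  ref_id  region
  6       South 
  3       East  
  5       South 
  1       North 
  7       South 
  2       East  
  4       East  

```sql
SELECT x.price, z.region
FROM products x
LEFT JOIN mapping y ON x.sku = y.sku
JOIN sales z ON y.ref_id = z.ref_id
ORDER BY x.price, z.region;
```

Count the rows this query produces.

3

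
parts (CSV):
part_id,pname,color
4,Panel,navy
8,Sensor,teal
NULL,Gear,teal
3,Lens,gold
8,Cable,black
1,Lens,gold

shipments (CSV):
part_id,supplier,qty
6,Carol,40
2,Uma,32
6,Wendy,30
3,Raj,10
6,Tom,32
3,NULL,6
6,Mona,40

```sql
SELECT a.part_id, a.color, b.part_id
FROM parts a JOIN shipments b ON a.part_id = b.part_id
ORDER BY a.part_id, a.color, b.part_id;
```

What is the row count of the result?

INNER JOIN keeps only pairs where the ON condition holds.
Matching on a.part_id = b.part_id. A NULL in a compared column never satisfies the condition.
Matched pairs: 2.
Total: 2 rows.

2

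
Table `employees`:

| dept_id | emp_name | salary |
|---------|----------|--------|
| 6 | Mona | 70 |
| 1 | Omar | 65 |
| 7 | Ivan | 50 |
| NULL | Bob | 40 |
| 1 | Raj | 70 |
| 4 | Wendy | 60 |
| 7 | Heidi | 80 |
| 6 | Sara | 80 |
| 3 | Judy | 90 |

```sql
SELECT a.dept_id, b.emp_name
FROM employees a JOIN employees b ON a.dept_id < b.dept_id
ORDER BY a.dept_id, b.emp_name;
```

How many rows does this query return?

25

INNER JOIN keeps only pairs where the ON condition holds.
Matching on a.dept_id < b.dept_id. A NULL in a compared column never satisfies the condition.
Matched pairs: 25.
Total: 25 rows.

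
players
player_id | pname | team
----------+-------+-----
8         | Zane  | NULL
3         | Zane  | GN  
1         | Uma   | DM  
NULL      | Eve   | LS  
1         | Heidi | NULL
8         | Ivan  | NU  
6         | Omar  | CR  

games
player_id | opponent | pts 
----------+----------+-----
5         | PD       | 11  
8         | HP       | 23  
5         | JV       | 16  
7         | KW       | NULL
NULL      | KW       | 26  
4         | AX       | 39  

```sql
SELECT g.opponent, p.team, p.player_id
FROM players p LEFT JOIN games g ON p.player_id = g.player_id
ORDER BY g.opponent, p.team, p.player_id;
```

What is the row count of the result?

LEFT JOIN keeps every row from `players`; unmatched rows get NULL for `games`'s columns.
Matching on p.player_id = g.player_id. A NULL in a compared column never satisfies the condition.
- player_id=8: 1 matching g row(s), so 1 row(s) emitted.
- player_id=3: no g row matches, row kept with g columns NULL.
- player_id=1: no g row matches, row kept with g columns NULL.
- player_id=NULL: no g row matches, row kept with g columns NULL.
- player_id=1: no g row matches, row kept with g columns NULL.
- player_id=8: 1 matching g row(s), so 1 row(s) emitted.
- player_id=6: no g row matches, row kept with g columns NULL.
Total: 2 matched + 5 padded = 7 rows.

7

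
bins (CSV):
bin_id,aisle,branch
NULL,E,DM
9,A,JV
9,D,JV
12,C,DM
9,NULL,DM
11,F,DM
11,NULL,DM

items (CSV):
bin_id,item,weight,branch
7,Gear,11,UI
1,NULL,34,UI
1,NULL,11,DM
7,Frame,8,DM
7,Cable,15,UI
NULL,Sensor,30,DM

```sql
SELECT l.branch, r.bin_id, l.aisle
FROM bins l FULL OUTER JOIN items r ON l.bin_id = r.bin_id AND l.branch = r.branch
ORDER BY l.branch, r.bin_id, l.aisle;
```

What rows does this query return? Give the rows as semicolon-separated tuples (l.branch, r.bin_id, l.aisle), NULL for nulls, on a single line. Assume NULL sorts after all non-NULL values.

FULL OUTER JOIN keeps every row from both sides; unmatched rows get NULL for the other side's columns.
Matching on l.bin_id = r.bin_id AND l.branch = r.branch. A NULL in a compared column never satisfies the condition.
- l (bin_id=NULL, branch=DM) has no partner → padded with NULL.
- l (bin_id=9, branch=JV) has no partner → padded with NULL.
- l (bin_id=9, branch=JV) has no partner → padded with NULL.
- l (bin_id=12, branch=DM) has no partner → padded with NULL.
- l (bin_id=9, branch=DM) has no partner → padded with NULL.
- l (bin_id=11, branch=DM) has no partner → padded with NULL.
- l (bin_id=11, branch=DM) has no partner → padded with NULL.
- 6 r row(s) had no l match → kept, l columns NULL.

(DM, NULL, C); (DM, NULL, E); (DM, NULL, F); (DM, NULL, NULL); (DM, NULL, NULL); (JV, NULL, A); (JV, NULL, D); (NULL, 1, NULL); (NULL, 1, NULL); (NULL, 7, NULL); (NULL, 7, NULL); (NULL, 7, NULL); (NULL, NULL, NULL)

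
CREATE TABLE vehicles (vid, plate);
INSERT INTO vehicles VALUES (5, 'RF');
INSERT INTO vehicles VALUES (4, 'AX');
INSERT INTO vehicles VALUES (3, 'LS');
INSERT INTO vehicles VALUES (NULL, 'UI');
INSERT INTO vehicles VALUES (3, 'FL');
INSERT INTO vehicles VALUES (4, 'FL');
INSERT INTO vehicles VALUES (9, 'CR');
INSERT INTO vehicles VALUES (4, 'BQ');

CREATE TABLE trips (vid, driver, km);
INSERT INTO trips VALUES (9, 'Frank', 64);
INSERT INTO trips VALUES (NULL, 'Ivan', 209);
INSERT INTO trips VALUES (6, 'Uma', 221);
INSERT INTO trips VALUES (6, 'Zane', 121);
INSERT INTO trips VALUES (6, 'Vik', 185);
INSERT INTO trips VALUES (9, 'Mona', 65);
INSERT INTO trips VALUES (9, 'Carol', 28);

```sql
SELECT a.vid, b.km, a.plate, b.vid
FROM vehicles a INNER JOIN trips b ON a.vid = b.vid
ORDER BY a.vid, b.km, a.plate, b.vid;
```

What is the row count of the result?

INNER JOIN keeps only pairs where the ON condition holds.
Matching on a.vid = b.vid. A NULL in a compared column never satisfies the condition.
- a row (vid=5): no match → dropped.
- a row (vid=4): no match → dropped.
- a row (vid=3): no match → dropped.
- a row (vid=NULL): no match → dropped.
- a row (vid=3): no match → dropped.
- a row (vid=4): no match → dropped.
- a row (vid=9): matches 3 b row(s) → 3 output row(s).
- a row (vid=4): no match → dropped.
Total: 3 rows.

3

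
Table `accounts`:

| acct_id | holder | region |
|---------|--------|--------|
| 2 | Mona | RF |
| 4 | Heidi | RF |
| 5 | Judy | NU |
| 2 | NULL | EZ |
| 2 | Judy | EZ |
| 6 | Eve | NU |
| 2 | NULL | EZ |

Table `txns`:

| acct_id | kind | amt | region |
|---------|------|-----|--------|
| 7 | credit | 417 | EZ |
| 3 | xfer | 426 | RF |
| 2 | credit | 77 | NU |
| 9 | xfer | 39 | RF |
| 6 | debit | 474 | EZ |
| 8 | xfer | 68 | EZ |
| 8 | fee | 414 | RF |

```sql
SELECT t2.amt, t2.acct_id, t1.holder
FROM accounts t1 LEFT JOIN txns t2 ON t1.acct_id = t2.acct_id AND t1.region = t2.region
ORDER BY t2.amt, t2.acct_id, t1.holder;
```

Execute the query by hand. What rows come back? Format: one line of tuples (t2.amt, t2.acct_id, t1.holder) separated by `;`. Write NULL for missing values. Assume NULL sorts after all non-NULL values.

(NULL, NULL, Eve); (NULL, NULL, Heidi); (NULL, NULL, Judy); (NULL, NULL, Judy); (NULL, NULL, Mona); (NULL, NULL, NULL); (NULL, NULL, NULL)

LEFT JOIN keeps every row from `accounts`; unmatched rows get NULL for `txns`'s columns.
Matching on t1.acct_id = t2.acct_id AND t1.region = t2.region.
Matched pairs: 0; unmatched t1 rows kept: 7.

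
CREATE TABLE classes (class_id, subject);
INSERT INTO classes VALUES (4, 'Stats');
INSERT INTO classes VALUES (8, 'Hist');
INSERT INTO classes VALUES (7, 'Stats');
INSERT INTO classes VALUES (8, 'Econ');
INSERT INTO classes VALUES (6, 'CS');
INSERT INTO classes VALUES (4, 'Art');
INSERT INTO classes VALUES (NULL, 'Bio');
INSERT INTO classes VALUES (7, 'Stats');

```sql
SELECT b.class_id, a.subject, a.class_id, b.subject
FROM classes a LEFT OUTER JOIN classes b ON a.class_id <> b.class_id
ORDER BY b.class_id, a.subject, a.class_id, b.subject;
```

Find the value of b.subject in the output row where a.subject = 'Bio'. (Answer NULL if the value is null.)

LEFT JOIN keeps every row from `classes a`; unmatched rows get NULL for `classes b`'s columns.
Matching on a.class_id <> b.class_id. A NULL in a compared column never satisfies the condition.
- class_id=4: 5 matching b row(s), so 5 row(s) emitted.
- class_id=8: 5 matching b row(s), so 5 row(s) emitted.
- class_id=7: 5 matching b row(s), so 5 row(s) emitted.
- class_id=8: 5 matching b row(s), so 5 row(s) emitted.
- class_id=6: 6 matching b row(s), so 6 row(s) emitted.
- class_id=4: 5 matching b row(s), so 5 row(s) emitted.
- class_id=NULL: no b row matches, row kept with b columns NULL.
- class_id=7: 5 matching b row(s), so 5 row(s) emitted.

NULL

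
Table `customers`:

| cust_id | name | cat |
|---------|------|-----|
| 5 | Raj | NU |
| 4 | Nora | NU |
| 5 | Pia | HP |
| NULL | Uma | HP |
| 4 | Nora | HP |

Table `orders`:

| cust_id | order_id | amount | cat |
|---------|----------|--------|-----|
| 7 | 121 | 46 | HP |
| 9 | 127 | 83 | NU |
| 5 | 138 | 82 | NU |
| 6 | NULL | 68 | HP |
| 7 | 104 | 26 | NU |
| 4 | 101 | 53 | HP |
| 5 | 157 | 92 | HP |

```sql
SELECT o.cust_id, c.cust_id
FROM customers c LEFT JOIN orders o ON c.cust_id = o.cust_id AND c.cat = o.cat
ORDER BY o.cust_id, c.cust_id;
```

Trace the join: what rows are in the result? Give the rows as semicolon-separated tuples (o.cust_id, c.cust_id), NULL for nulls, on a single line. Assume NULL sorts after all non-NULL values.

LEFT JOIN keeps every row from `customers`; unmatched rows get NULL for `orders`'s columns.
Matching on c.cust_id = o.cust_id AND c.cat = o.cat. A NULL in a compared column never satisfies the condition.
Matched pairs: 3; unmatched c rows kept: 2.

(4, 4); (5, 5); (5, 5); (NULL, 4); (NULL, NULL)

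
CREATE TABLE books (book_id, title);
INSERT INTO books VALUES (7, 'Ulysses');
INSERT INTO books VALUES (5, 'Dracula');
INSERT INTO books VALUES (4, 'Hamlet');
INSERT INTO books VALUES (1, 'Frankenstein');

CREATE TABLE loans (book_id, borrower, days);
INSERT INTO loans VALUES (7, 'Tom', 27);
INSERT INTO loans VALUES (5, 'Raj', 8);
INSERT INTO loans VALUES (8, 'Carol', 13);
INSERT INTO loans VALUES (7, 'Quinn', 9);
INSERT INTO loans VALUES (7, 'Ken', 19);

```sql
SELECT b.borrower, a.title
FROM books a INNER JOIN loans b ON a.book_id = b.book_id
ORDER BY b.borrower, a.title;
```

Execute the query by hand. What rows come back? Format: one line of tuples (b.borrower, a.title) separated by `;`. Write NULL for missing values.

INNER JOIN keeps only pairs where the ON condition holds.
Matching on a.book_id = b.book_id.
Matched pairs: 4.

(Ken, Ulysses); (Quinn, Ulysses); (Raj, Dracula); (Tom, Ulysses)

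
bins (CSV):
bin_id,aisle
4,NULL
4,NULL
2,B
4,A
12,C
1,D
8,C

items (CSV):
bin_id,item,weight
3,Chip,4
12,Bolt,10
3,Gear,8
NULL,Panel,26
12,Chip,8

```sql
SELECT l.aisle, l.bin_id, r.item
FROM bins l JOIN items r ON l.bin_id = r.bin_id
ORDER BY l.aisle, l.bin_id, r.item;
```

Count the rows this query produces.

2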